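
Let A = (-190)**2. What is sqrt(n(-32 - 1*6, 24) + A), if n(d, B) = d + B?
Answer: sqrt(36086) ≈ 189.96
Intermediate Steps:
A = 36100
n(d, B) = B + d
sqrt(n(-32 - 1*6, 24) + A) = sqrt((24 + (-32 - 1*6)) + 36100) = sqrt((24 + (-32 - 6)) + 36100) = sqrt((24 - 38) + 36100) = sqrt(-14 + 36100) = sqrt(36086)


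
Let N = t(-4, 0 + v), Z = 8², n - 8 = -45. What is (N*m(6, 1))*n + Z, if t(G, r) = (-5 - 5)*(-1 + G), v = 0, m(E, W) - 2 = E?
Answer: -14736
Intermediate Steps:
n = -37 (n = 8 - 45 = -37)
m(E, W) = 2 + E
Z = 64
t(G, r) = 10 - 10*G (t(G, r) = -10*(-1 + G) = 10 - 10*G)
N = 50 (N = 10 - 10*(-4) = 10 + 40 = 50)
(N*m(6, 1))*n + Z = (50*(2 + 6))*(-37) + 64 = (50*8)*(-37) + 64 = 400*(-37) + 64 = -14800 + 64 = -14736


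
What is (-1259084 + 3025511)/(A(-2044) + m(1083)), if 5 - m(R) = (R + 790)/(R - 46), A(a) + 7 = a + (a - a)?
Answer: -1831784799/2123575 ≈ -862.59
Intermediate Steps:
A(a) = -7 + a (A(a) = -7 + (a + (a - a)) = -7 + (a + 0) = -7 + a)
m(R) = 5 - (790 + R)/(-46 + R) (m(R) = 5 - (R + 790)/(R - 46) = 5 - (790 + R)/(-46 + R))
(-1259084 + 3025511)/(A(-2044) + m(1083)) = (-1259084 + 3025511)/((-7 - 2044) + 4*(-255 + 1083)/(-46 + 1083)) = 1766427/(-2051 + 4*828/1037) = 1766427/(-2051 + 4*(1/1037)*828) = 1766427/(-2051 + 3312/1037) = 1766427/(-2123575/1037) = 1766427*(-1037/2123575) = -1831784799/2123575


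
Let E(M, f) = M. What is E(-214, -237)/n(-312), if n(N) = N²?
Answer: -107/48672 ≈ -0.0021984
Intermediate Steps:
E(-214, -237)/n(-312) = -214/((-312)²) = -214/97344 = -214*1/97344 = -107/48672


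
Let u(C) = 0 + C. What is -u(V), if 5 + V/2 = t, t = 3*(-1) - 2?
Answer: 20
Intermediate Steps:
t = -5 (t = -3 - 2 = -5)
V = -20 (V = -10 + 2*(-5) = -10 - 10 = -20)
u(C) = C
-u(V) = -1*(-20) = 20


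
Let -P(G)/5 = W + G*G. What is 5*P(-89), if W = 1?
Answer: -198050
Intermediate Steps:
P(G) = -5 - 5*G² (P(G) = -5*(1 + G*G) = -5*(1 + G²) = -5 - 5*G²)
5*P(-89) = 5*(-5 - 5*(-89)²) = 5*(-5 - 5*7921) = 5*(-5 - 39605) = 5*(-39610) = -198050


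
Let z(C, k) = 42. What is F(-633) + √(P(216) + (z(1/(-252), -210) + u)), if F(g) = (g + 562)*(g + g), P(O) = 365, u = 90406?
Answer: 89886 + √90813 ≈ 90187.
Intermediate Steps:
F(g) = 2*g*(562 + g) (F(g) = (562 + g)*(2*g) = 2*g*(562 + g))
F(-633) + √(P(216) + (z(1/(-252), -210) + u)) = 2*(-633)*(562 - 633) + √(365 + (42 + 90406)) = 2*(-633)*(-71) + √(365 + 90448) = 89886 + √90813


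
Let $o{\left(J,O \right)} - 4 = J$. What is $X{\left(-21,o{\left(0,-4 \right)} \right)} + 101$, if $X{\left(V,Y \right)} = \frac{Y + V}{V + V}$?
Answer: $\frac{4259}{42} \approx 101.4$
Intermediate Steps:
$o{\left(J,O \right)} = 4 + J$
$X{\left(V,Y \right)} = \frac{V + Y}{2 V}$
$X{\left(-21,o{\left(0,-4 \right)} \right)} + 101 = \frac{-21 + \left(4 + 0\right)}{2 \left(-21\right)} + 101 = \frac{1}{2} \left(- \frac{1}{21}\right) \left(-21 + 4\right) + 101 = \frac{1}{2} \left(- \frac{1}{21}\right) \left(-17\right) + 101 = \frac{17}{42} + 101 = \frac{4259}{42}$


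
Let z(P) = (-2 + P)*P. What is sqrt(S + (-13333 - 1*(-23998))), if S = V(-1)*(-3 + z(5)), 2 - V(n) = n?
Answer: 3*sqrt(1189) ≈ 103.45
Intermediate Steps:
z(P) = P*(-2 + P)
V(n) = 2 - n
S = 36 (S = (2 - 1*(-1))*(-3 + 5*(-2 + 5)) = (2 + 1)*(-3 + 5*3) = 3*(-3 + 15) = 3*12 = 36)
sqrt(S + (-13333 - 1*(-23998))) = sqrt(36 + (-13333 - 1*(-23998))) = sqrt(36 + (-13333 + 23998)) = sqrt(36 + 10665) = sqrt(10701) = 3*sqrt(1189)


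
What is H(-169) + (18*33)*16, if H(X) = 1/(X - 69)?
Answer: 2261951/238 ≈ 9504.0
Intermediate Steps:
H(X) = 1/(-69 + X)
H(-169) + (18*33)*16 = 1/(-69 - 169) + (18*33)*16 = 1/(-238) + 594*16 = -1/238 + 9504 = 2261951/238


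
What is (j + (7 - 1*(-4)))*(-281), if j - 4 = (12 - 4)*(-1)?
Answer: -1967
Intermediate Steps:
j = -4 (j = 4 + (12 - 4)*(-1) = 4 + 8*(-1) = 4 - 8 = -4)
(j + (7 - 1*(-4)))*(-281) = (-4 + (7 - 1*(-4)))*(-281) = (-4 + (7 + 4))*(-281) = (-4 + 11)*(-281) = 7*(-281) = -1967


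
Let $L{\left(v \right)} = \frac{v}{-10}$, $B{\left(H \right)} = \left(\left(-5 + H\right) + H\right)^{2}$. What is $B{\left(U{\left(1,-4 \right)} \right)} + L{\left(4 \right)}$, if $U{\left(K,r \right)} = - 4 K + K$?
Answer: $\frac{603}{5} \approx 120.6$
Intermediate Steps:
$U{\left(K,r \right)} = - 3 K$
$B{\left(H \right)} = \left(-5 + 2 H\right)^{2}$
$L{\left(v \right)} = - \frac{v}{10}$ ($L{\left(v \right)} = v \left(- \frac{1}{10}\right) = - \frac{v}{10}$)
$B{\left(U{\left(1,-4 \right)} \right)} + L{\left(4 \right)} = \left(-5 + 2 \left(\left(-3\right) 1\right)\right)^{2} - \frac{2}{5} = \left(-5 + 2 \left(-3\right)\right)^{2} - \frac{2}{5} = \left(-5 - 6\right)^{2} - \frac{2}{5} = \left(-11\right)^{2} - \frac{2}{5} = 121 - \frac{2}{5} = \frac{603}{5}$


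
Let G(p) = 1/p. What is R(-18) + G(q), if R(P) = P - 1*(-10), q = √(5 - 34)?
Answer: -8 - I*√29/29 ≈ -8.0 - 0.1857*I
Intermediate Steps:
q = I*√29 (q = √(-29) = I*√29 ≈ 5.3852*I)
R(P) = 10 + P (R(P) = P + 10 = 10 + P)
R(-18) + G(q) = (10 - 18) + 1/(I*√29) = -8 - I*√29/29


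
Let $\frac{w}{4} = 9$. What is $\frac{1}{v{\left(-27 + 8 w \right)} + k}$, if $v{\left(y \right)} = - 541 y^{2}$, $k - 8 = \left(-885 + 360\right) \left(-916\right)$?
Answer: $- \frac{1}{36372553} \approx -2.7493 \cdot 10^{-8}$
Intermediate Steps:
$w = 36$ ($w = 4 \cdot 9 = 36$)
$k = 480908$ ($k = 8 + \left(-885 + 360\right) \left(-916\right) = 8 - -480900 = 8 + 480900 = 480908$)
$\frac{1}{v{\left(-27 + 8 w \right)} + k} = \frac{1}{- 541 \left(-27 + 8 \cdot 36\right)^{2} + 480908} = \frac{1}{- 541 \left(-27 + 288\right)^{2} + 480908} = \frac{1}{- 541 \cdot 261^{2} + 480908} = \frac{1}{\left(-541\right) 68121 + 480908} = \frac{1}{-36853461 + 480908} = \frac{1}{-36372553} = - \frac{1}{36372553}$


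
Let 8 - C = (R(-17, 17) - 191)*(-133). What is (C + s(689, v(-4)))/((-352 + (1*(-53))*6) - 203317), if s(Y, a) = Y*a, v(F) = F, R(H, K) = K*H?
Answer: 66588/203987 ≈ 0.32643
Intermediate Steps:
R(H, K) = H*K
C = -63832 (C = 8 - (-17*17 - 191)*(-133) = 8 - (-289 - 191)*(-133) = 8 - (-480)*(-133) = 8 - 1*63840 = 8 - 63840 = -63832)
(C + s(689, v(-4)))/((-352 + (1*(-53))*6) - 203317) = (-63832 + 689*(-4))/((-352 + (1*(-53))*6) - 203317) = (-63832 - 2756)/((-352 - 53*6) - 203317) = -66588/((-352 - 318) - 203317) = -66588/(-670 - 203317) = -66588/(-203987) = -66588*(-1/203987) = 66588/203987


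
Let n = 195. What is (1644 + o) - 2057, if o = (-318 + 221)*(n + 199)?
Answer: -38631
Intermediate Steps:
o = -38218 (o = (-318 + 221)*(195 + 199) = -97*394 = -38218)
(1644 + o) - 2057 = (1644 - 38218) - 2057 = -36574 - 2057 = -38631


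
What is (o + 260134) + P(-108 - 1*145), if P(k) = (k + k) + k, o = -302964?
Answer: -43589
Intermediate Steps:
P(k) = 3*k (P(k) = 2*k + k = 3*k)
(o + 260134) + P(-108 - 1*145) = (-302964 + 260134) + 3*(-108 - 1*145) = -42830 + 3*(-108 - 145) = -42830 + 3*(-253) = -42830 - 759 = -43589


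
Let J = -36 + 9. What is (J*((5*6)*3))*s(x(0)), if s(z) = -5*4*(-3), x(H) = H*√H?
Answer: -145800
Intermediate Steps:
x(H) = H^(3/2)
J = -27
s(z) = 60 (s(z) = -20*(-3) = 60)
(J*((5*6)*3))*s(x(0)) = -27*5*6*3*60 = -810*3*60 = -27*90*60 = -2430*60 = -145800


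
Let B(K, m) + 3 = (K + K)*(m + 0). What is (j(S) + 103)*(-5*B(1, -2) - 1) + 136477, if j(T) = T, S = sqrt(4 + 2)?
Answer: 139979 + 34*sqrt(6) ≈ 1.4006e+5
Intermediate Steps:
B(K, m) = -3 + 2*K*m (B(K, m) = -3 + (K + K)*(m + 0) = -3 + (2*K)*m = -3 + 2*K*m)
S = sqrt(6) ≈ 2.4495
(j(S) + 103)*(-5*B(1, -2) - 1) + 136477 = (sqrt(6) + 103)*(-5*(-3 + 2*1*(-2)) - 1) + 136477 = (103 + sqrt(6))*(-5*(-3 - 4) - 1) + 136477 = (103 + sqrt(6))*(-5*(-7) - 1) + 136477 = (103 + sqrt(6))*(35 - 1) + 136477 = (103 + sqrt(6))*34 + 136477 = (3502 + 34*sqrt(6)) + 136477 = 139979 + 34*sqrt(6)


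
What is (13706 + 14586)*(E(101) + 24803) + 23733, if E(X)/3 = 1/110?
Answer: 3508754903/5 ≈ 7.0175e+8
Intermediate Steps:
E(X) = 3/110
(13706 + 14586)*(E(101) + 24803) + 23733 = (13706 + 14586)*(3/110 + 24803) + 23733 = 28292*(2728333/110) + 23733 = 3508636238/5 + 23733 = 3508754903/5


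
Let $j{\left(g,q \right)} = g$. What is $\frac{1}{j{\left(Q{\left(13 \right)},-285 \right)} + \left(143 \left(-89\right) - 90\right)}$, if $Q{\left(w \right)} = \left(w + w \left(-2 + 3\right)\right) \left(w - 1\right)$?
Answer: $- \frac{1}{12505} \approx -7.9968 \cdot 10^{-5}$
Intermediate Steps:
$Q{\left(w \right)} = 2 w \left(-1 + w\right)$ ($Q{\left(w \right)} = \left(w + w 1\right) \left(-1 + w\right) = \left(w + w\right) \left(-1 + w\right) = 2 w \left(-1 + w\right)$)
$\frac{1}{j{\left(Q{\left(13 \right)},-285 \right)} + \left(143 \left(-89\right) - 90\right)} = \frac{1}{2 \cdot 13 \left(-1 + 13\right) + \left(143 \left(-89\right) - 90\right)} = \frac{1}{2 \cdot 13 \cdot 12 - 12817} = \frac{1}{312 - 12817} = \frac{1}{-12505} = - \frac{1}{12505}$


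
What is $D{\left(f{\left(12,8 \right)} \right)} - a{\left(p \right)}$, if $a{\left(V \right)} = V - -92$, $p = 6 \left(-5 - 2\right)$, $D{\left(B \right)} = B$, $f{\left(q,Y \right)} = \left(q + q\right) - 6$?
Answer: $-32$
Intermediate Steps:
$f{\left(q,Y \right)} = -6 + 2 q$ ($f{\left(q,Y \right)} = 2 q - 6 = -6 + 2 q$)
$p = -42$ ($p = 6 \left(-7\right) = -42$)
$a{\left(V \right)} = 92 + V$ ($a{\left(V \right)} = V + 92 = 92 + V$)
$D{\left(f{\left(12,8 \right)} \right)} - a{\left(p \right)} = \left(-6 + 2 \cdot 12\right) - \left(92 - 42\right) = \left(-6 + 24\right) - 50 = 18 - 50 = -32$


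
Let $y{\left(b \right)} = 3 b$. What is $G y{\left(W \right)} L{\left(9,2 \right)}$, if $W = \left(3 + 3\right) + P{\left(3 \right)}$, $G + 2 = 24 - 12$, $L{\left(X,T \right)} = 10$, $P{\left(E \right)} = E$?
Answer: $2700$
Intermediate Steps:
$G = 10$ ($G = -2 + \left(24 - 12\right) = -2 + 12 = 10$)
$W = 9$ ($W = \left(3 + 3\right) + 3 = 6 + 3 = 9$)
$G y{\left(W \right)} L{\left(9,2 \right)} = 10 \cdot 3 \cdot 9 \cdot 10 = 10 \cdot 27 \cdot 10 = 270 \cdot 10 = 2700$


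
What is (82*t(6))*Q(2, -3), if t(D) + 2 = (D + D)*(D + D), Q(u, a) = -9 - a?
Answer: -69864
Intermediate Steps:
t(D) = -2 + 4*D**2 (t(D) = -2 + (D + D)*(D + D) = -2 + (2*D)*(2*D) = -2 + 4*D**2)
(82*t(6))*Q(2, -3) = (82*(-2 + 4*6**2))*(-9 - 1*(-3)) = (82*(-2 + 4*36))*(-9 + 3) = (82*(-2 + 144))*(-6) = (82*142)*(-6) = 11644*(-6) = -69864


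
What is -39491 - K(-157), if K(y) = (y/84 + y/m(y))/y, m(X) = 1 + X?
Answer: -7187363/182 ≈ -39491.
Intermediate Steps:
K(y) = (y/84 + y/(1 + y))/y
-39491 - K(-157) = -39491 - (85 - 157)/(84*(1 - 157)) = -39491 - (-72)/(84*(-156)) = -39491 - (-1)*(-72)/(84*156) = -39491 - 1*1/182 = -39491 - 1/182 = -7187363/182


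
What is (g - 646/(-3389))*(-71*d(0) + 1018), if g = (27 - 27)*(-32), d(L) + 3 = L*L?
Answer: 795226/3389 ≈ 234.65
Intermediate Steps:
d(L) = -3 + L**2 (d(L) = -3 + L*L = -3 + L**2)
g = 0 (g = 0*(-32) = 0)
(g - 646/(-3389))*(-71*d(0) + 1018) = (0 - 646/(-3389))*(-71*(-3 + 0**2) + 1018) = (0 - 646*(-1/3389))*(-71*(-3 + 0) + 1018) = (0 + 646/3389)*(-71*(-3) + 1018) = 646*(213 + 1018)/3389 = (646/3389)*1231 = 795226/3389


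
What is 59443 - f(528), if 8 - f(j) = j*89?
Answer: 106427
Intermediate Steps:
f(j) = 8 - 89*j (f(j) = 8 - j*89 = 8 - 89*j)
59443 - f(528) = 59443 - (8 - 89*528) = 59443 - (8 - 46992) = 59443 - 1*(-46984) = 59443 + 46984 = 106427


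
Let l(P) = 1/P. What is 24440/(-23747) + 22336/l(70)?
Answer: 37128885000/23747 ≈ 1.5635e+6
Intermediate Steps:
24440/(-23747) + 22336/l(70) = 24440/(-23747) + 22336/(1/70) = 24440*(-1/23747) + 22336/(1/70) = -24440/23747 + 22336*70 = -24440/23747 + 1563520 = 37128885000/23747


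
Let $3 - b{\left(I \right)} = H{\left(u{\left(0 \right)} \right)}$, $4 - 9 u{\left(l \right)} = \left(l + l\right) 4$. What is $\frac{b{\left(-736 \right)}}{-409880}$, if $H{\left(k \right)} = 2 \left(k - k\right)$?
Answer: $- \frac{3}{409880} \approx -7.3192 \cdot 10^{-6}$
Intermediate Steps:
$u{\left(l \right)} = \frac{4}{9} - \frac{8 l}{9}$ ($u{\left(l \right)} = \frac{4}{9} - \frac{\left(l + l\right) 4}{9} = \frac{4}{9} - \frac{2 l 4}{9} = \frac{4}{9} - \frac{8 l}{9}$)
$H{\left(k \right)} = 0$ ($H{\left(k \right)} = 2 \cdot 0 = 0$)
$b{\left(I \right)} = 3$ ($b{\left(I \right)} = 3 - 0 = 3 + 0 = 3$)
$\frac{b{\left(-736 \right)}}{-409880} = \frac{3}{-409880} = 3 \left(- \frac{1}{409880}\right) = - \frac{3}{409880}$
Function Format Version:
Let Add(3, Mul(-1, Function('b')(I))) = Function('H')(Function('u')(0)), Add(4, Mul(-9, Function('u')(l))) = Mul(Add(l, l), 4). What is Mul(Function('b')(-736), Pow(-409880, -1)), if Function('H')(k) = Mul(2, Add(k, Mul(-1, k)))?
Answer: Rational(-3, 409880) ≈ -7.3192e-6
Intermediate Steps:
Function('u')(l) = Add(Rational(4, 9), Mul(Rational(-8, 9), l)) (Function('u')(l) = Add(Rational(4, 9), Mul(Rational(-1, 9), Mul(Add(l, l), 4))) = Add(Rational(4, 9), Mul(Rational(-1, 9), Mul(Mul(2, l), 4))) = Add(Rational(4, 9), Mul(Rational(-1, 9), Mul(8, l))) = Add(Rational(4, 9), Mul(Rational(-8, 9), l)))
Function('H')(k) = 0 (Function('H')(k) = Mul(2, 0) = 0)
Function('b')(I) = 3 (Function('b')(I) = Add(3, Mul(-1, 0)) = Add(3, 0) = 3)
Mul(Function('b')(-736), Pow(-409880, -1)) = Mul(3, Pow(-409880, -1)) = Mul(3, Rational(-1, 409880)) = Rational(-3, 409880)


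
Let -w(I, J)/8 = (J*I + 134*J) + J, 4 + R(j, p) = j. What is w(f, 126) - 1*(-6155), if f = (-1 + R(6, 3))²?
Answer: -130933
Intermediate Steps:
R(j, p) = -4 + j
f = 1 (f = (-1 + (-4 + 6))² = (-1 + 2)² = 1² = 1)
w(I, J) = -1080*J - 8*I*J (w(I, J) = -8*((J*I + 134*J) + J) = -8*((I*J + 134*J) + J) = -8*((134*J + I*J) + J) = -8*(135*J + I*J) = -1080*J - 8*I*J)
w(f, 126) - 1*(-6155) = -8*126*(135 + 1) - 1*(-6155) = -8*126*136 + 6155 = -137088 + 6155 = -130933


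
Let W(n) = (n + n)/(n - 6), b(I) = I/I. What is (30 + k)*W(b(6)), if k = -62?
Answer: 64/5 ≈ 12.800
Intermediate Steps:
b(I) = 1
W(n) = 2*n/(-6 + n) (W(n) = (2*n)/(-6 + n) = 2*n/(-6 + n))
(30 + k)*W(b(6)) = (30 - 62)*(2*1/(-6 + 1)) = -64/(-5) = -64*(-1)/5 = -32*(-2/5) = 64/5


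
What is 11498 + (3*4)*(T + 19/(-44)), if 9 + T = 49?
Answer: 131701/11 ≈ 11973.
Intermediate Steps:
T = 40 (T = -9 + 49 = 40)
11498 + (3*4)*(T + 19/(-44)) = 11498 + (3*4)*(40 + 19/(-44)) = 11498 + 12*(40 + 19*(-1/44)) = 11498 + 12*(40 - 19/44) = 11498 + 12*(1741/44) = 11498 + 5223/11 = 131701/11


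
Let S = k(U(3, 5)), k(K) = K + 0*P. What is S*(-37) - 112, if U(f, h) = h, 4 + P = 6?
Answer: -297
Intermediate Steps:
P = 2 (P = -4 + 6 = 2)
k(K) = K (k(K) = K + 0*2 = K + 0 = K)
S = 5
S*(-37) - 112 = 5*(-37) - 112 = -185 - 112 = -297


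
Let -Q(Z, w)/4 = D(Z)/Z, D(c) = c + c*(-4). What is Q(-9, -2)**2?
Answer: 144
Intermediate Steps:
D(c) = -3*c (D(c) = c - 4*c = -3*c)
Q(Z, w) = 12 (Q(Z, w) = -4*(-3*Z)/Z = -4*(-3) = 12)
Q(-9, -2)**2 = 12**2 = 144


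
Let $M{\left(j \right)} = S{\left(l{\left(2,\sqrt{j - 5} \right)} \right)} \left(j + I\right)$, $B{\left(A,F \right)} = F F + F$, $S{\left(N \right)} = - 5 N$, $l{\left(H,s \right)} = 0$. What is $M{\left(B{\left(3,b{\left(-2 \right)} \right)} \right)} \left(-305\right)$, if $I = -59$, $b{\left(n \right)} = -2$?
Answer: $0$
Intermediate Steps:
$B{\left(A,F \right)} = F + F^{2}$ ($B{\left(A,F \right)} = F^{2} + F = F + F^{2}$)
$M{\left(j \right)} = 0$ ($M{\left(j \right)} = \left(-5\right) 0 \left(j - 59\right) = 0 \left(-59 + j\right) = 0$)
$M{\left(B{\left(3,b{\left(-2 \right)} \right)} \right)} \left(-305\right) = 0 \left(-305\right) = 0$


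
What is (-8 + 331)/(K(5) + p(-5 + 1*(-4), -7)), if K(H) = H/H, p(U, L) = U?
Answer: -323/8 ≈ -40.375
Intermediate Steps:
K(H) = 1
(-8 + 331)/(K(5) + p(-5 + 1*(-4), -7)) = (-8 + 331)/(1 + (-5 + 1*(-4))) = 323/(1 + (-5 - 4)) = 323/(1 - 9) = 323/(-8) = 323*(-1/8) = -323/8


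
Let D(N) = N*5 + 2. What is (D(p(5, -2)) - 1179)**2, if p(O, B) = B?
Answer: 1408969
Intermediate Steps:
D(N) = 2 + 5*N (D(N) = 5*N + 2 = 2 + 5*N)
(D(p(5, -2)) - 1179)**2 = ((2 + 5*(-2)) - 1179)**2 = ((2 - 10) - 1179)**2 = (-8 - 1179)**2 = (-1187)**2 = 1408969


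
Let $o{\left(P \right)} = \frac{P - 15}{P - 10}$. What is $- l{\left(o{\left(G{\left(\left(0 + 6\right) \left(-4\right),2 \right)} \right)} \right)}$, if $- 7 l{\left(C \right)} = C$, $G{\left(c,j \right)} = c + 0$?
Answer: $\frac{39}{238} \approx 0.16387$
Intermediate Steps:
$G{\left(c,j \right)} = c$
$o{\left(P \right)} = \frac{-15 + P}{-10 + P}$
$l{\left(C \right)} = - \frac{C}{7}$
$- l{\left(o{\left(G{\left(\left(0 + 6\right) \left(-4\right),2 \right)} \right)} \right)} = - \frac{\left(-1\right) \frac{-15 + \left(0 + 6\right) \left(-4\right)}{-10 + \left(0 + 6\right) \left(-4\right)}}{7} = - \frac{\left(-1\right) \frac{-15 + 6 \left(-4\right)}{-10 + 6 \left(-4\right)}}{7} = - \frac{\left(-1\right) \frac{-15 - 24}{-10 - 24}}{7} = - \frac{\left(-1\right) \frac{1}{-34} \left(-39\right)}{7} = - \frac{\left(-1\right) \left(\left(- \frac{1}{34}\right) \left(-39\right)\right)}{7} = - \frac{\left(-1\right) 39}{7 \cdot 34} = \left(-1\right) \left(- \frac{39}{238}\right) = \frac{39}{238}$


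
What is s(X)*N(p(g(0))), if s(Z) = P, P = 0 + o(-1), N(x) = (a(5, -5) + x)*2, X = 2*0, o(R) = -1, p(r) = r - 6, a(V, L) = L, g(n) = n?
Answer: 22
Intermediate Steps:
p(r) = -6 + r
X = 0
N(x) = -10 + 2*x (N(x) = (-5 + x)*2 = -10 + 2*x)
P = -1 (P = 0 - 1 = -1)
s(Z) = -1
s(X)*N(p(g(0))) = -(-10 + 2*(-6 + 0)) = -(-10 + 2*(-6)) = -(-10 - 12) = -1*(-22) = 22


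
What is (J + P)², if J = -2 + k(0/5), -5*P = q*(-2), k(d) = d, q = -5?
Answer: 16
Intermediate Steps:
P = -2 (P = -(-1)*(-2) = -⅕*10 = -2)
J = -2 (J = -2 + 0/5 = -2 + 0*(⅕) = -2 + 0 = -2)
(J + P)² = (-2 - 2)² = (-4)² = 16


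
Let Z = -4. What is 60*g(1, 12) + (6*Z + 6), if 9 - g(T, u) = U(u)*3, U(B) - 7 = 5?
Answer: -1638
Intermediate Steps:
U(B) = 12 (U(B) = 7 + 5 = 12)
g(T, u) = -27 (g(T, u) = 9 - 12*3 = 9 - 1*36 = 9 - 36 = -27)
60*g(1, 12) + (6*Z + 6) = 60*(-27) + (6*(-4) + 6) = -1620 + (-24 + 6) = -1620 - 18 = -1638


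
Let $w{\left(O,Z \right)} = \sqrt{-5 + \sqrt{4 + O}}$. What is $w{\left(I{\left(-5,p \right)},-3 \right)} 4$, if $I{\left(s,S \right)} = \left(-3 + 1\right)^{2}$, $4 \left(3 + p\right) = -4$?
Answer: $4 \sqrt{-5 + 2 \sqrt{2}} \approx 5.8945 i$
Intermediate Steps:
$p = -4$ ($p = -3 + \frac{1}{4} \left(-4\right) = -3 - 1 = -4$)
$I{\left(s,S \right)} = 4$ ($I{\left(s,S \right)} = \left(-2\right)^{2} = 4$)
$w{\left(I{\left(-5,p \right)},-3 \right)} 4 = \sqrt{-5 + \sqrt{4 + 4}} \cdot 4 = \sqrt{-5 + \sqrt{8}} \cdot 4 = \sqrt{-5 + 2 \sqrt{2}} \cdot 4 = 4 \sqrt{-5 + 2 \sqrt{2}}$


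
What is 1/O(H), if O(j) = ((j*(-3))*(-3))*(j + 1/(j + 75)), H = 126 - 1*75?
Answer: 14/327777 ≈ 4.2712e-5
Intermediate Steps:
H = 51 (H = 126 - 75 = 51)
O(j) = 9*j*(j + 1/(75 + j)) (O(j) = (-3*j*(-3))*(j + 1/(75 + j)) = (9*j)*(j + 1/(75 + j)) = 9*j*(j + 1/(75 + j)))
1/O(H) = 1/(9*51*(1 + 51² + 75*51)/(75 + 51)) = 1/(9*51*(1 + 2601 + 3825)/126) = 1/(9*51*(1/126)*6427) = 1/(327777/14) = 14/327777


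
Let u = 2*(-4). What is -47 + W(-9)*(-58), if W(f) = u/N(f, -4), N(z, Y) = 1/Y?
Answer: -1903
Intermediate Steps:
u = -8
W(f) = 32 (W(f) = -8/(1/(-4)) = -8/(-¼) = -8*(-4) = 32)
-47 + W(-9)*(-58) = -47 + 32*(-58) = -47 - 1856 = -1903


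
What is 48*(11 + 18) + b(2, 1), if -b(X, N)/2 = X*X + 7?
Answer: 1370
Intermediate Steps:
b(X, N) = -14 - 2*X² (b(X, N) = -2*(X*X + 7) = -2*(X² + 7) = -2*(7 + X²) = -14 - 2*X²)
48*(11 + 18) + b(2, 1) = 48*(11 + 18) + (-14 - 2*2²) = 48*29 + (-14 - 2*4) = 1392 + (-14 - 8) = 1392 - 22 = 1370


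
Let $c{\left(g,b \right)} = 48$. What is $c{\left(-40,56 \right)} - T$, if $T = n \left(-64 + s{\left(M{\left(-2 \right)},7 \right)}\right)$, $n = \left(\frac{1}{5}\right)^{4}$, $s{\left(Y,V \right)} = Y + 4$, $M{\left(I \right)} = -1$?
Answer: $\frac{30061}{625} \approx 48.098$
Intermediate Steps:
$s{\left(Y,V \right)} = 4 + Y$
$n = \frac{1}{625}$ ($n = \left(\frac{1}{5}\right)^{4} = \frac{1}{625} \approx 0.0016$)
$T = - \frac{61}{625}$ ($T = \frac{-64 + \left(4 - 1\right)}{625} = \frac{-64 + 3}{625} = \frac{1}{625} \left(-61\right) = - \frac{61}{625} \approx -0.0976$)
$c{\left(-40,56 \right)} - T = 48 - - \frac{61}{625} = 48 + \frac{61}{625} = \frac{30061}{625}$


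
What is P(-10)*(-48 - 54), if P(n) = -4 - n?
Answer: -612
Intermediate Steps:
P(-10)*(-48 - 54) = (-4 - 1*(-10))*(-48 - 54) = (-4 + 10)*(-102) = 6*(-102) = -612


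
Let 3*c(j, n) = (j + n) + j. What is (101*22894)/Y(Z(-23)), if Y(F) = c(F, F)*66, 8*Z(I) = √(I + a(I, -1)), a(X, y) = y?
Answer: -2312294*I*√6/99 ≈ -57212.0*I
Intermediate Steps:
c(j, n) = n/3 + 2*j/3 (c(j, n) = ((j + n) + j)/3 = (n + 2*j)/3 = n/3 + 2*j/3)
Z(I) = √(-1 + I)/8 (Z(I) = √(I - 1)/8 = √(-1 + I)/8)
Y(F) = 66*F (Y(F) = (F/3 + 2*F/3)*66 = F*66 = 66*F)
(101*22894)/Y(Z(-23)) = (101*22894)/((66*(√(-1 - 23)/8))) = 2312294/((66*(√(-24)/8))) = 2312294/((66*((2*I*√6)/8))) = 2312294/((66*(I*√6/4))) = 2312294/((33*I*√6/2)) = 2312294*(-I*√6/99) = -2312294*I*√6/99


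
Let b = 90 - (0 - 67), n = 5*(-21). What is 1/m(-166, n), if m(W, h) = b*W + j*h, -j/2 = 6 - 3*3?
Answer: -1/26692 ≈ -3.7464e-5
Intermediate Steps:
n = -105
b = 157 (b = 90 - 1*(-67) = 90 + 67 = 157)
j = 6 (j = -2*(6 - 3*3) = -2*(6 - 9) = -2*(-3) = 6)
m(W, h) = 6*h + 157*W (m(W, h) = 157*W + 6*h = 6*h + 157*W)
1/m(-166, n) = 1/(6*(-105) + 157*(-166)) = 1/(-630 - 26062) = 1/(-26692) = -1/26692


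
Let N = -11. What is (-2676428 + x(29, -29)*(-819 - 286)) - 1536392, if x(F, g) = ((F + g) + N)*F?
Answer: -3860325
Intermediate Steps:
x(F, g) = F*(-11 + F + g) (x(F, g) = ((F + g) - 11)*F = (-11 + F + g)*F = F*(-11 + F + g))
(-2676428 + x(29, -29)*(-819 - 286)) - 1536392 = (-2676428 + (29*(-11 + 29 - 29))*(-819 - 286)) - 1536392 = (-2676428 + (29*(-11))*(-1105)) - 1536392 = (-2676428 - 319*(-1105)) - 1536392 = (-2676428 + 352495) - 1536392 = -2323933 - 1536392 = -3860325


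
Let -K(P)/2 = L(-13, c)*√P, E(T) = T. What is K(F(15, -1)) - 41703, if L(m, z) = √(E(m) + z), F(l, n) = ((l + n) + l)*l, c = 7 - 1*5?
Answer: -41703 - 2*I*√4785 ≈ -41703.0 - 138.35*I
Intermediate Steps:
c = 2 (c = 7 - 5 = 2)
F(l, n) = l*(n + 2*l) (F(l, n) = (n + 2*l)*l = l*(n + 2*l))
L(m, z) = √(m + z)
K(P) = -2*I*√11*√P (K(P) = -2*√(-13 + 2)*√P = -2*√(-11)*√P = -2*I*√11*√P)
K(F(15, -1)) - 41703 = -2*I*√11*√(15*(-1 + 2*15)) - 41703 = -2*I*√11*√(15*(-1 + 30)) - 41703 = -2*I*√11*√(15*29) - 41703 = -2*I*√11*√435 - 41703 = -2*I*√4785 - 41703 = -41703 - 2*I*√4785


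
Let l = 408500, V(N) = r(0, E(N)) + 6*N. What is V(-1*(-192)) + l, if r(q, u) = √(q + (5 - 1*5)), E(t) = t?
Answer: 409652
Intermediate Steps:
r(q, u) = √q (r(q, u) = √(q + (5 - 5)) = √(q + 0) = √q)
V(N) = 6*N (V(N) = √0 + 6*N = 0 + 6*N = 6*N)
V(-1*(-192)) + l = 6*(-1*(-192)) + 408500 = 6*192 + 408500 = 1152 + 408500 = 409652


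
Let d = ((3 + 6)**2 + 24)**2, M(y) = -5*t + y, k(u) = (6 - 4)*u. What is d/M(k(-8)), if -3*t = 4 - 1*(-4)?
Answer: -33075/8 ≈ -4134.4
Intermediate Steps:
k(u) = 2*u
t = -8/3 (t = -(4 - 1*(-4))/3 = -(4 + 4)/3 = -1/3*8 = -8/3 ≈ -2.6667)
M(y) = 40/3 + y (M(y) = -5*(-8/3) + y = 40/3 + y)
d = 11025 (d = (9**2 + 24)**2 = (81 + 24)**2 = 105**2 = 11025)
d/M(k(-8)) = 11025/(40/3 + 2*(-8)) = 11025/(40/3 - 16) = 11025/(-8/3) = 11025*(-3/8) = -33075/8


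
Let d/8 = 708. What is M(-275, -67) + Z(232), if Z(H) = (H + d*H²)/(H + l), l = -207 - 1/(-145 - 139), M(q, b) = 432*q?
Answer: 85736461712/7101 ≈ 1.2074e+7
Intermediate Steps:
d = 5664 (d = 8*708 = 5664)
l = -58787/284 (l = -207 - 1/(-284) = -207 - 1*(-1/284) = -207 + 1/284 = -58787/284 ≈ -207.00)
Z(H) = (H + 5664*H²)/(-58787/284 + H) (Z(H) = (H + 5664*H²)/(H - 58787/284) = (H + 5664*H²)/(-58787/284 + H))
M(-275, -67) + Z(232) = 432*(-275) + 284*232*(1 + 5664*232)/(-58787 + 284*232) = -118800 + 284*232*(1 + 1314048)/(-58787 + 65888) = -118800 + 284*232*1314049/7101 = -118800 + 284*232*(1/7101)*1314049 = -118800 + 86580060512/7101 = 85736461712/7101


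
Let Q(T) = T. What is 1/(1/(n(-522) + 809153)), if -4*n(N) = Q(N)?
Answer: 1618567/2 ≈ 8.0928e+5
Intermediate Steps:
n(N) = -N/4
1/(1/(n(-522) + 809153)) = 1/(1/(-¼*(-522) + 809153)) = 1/(1/(261/2 + 809153)) = 1/(1/(1618567/2)) = 1/(2/1618567) = 1618567/2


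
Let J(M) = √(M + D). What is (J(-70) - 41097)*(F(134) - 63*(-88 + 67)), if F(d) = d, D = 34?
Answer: -59878329 + 8742*I ≈ -5.9878e+7 + 8742.0*I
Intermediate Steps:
J(M) = √(34 + M) (J(M) = √(M + 34) = √(34 + M))
(J(-70) - 41097)*(F(134) - 63*(-88 + 67)) = (√(34 - 70) - 41097)*(134 - 63*(-88 + 67)) = (√(-36) - 41097)*(134 - 63*(-21)) = (6*I - 41097)*(134 + 1323) = (-41097 + 6*I)*1457 = -59878329 + 8742*I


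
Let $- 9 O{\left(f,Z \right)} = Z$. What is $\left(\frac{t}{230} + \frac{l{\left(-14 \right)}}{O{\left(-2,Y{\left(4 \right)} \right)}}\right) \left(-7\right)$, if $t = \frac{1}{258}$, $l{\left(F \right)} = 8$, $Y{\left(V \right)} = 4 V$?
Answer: $\frac{1869203}{59340} \approx 31.5$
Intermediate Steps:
$O{\left(f,Z \right)} = - \frac{Z}{9}$
$t = \frac{1}{258} \approx 0.003876$
$\left(\frac{t}{230} + \frac{l{\left(-14 \right)}}{O{\left(-2,Y{\left(4 \right)} \right)}}\right) \left(-7\right) = \left(\frac{1}{258 \cdot 230} + \frac{8}{\left(- \frac{1}{9}\right) 4 \cdot 4}\right) \left(-7\right) = \left(\frac{1}{258} \cdot \frac{1}{230} + \frac{8}{\left(- \frac{1}{9}\right) 16}\right) \left(-7\right) = \left(\frac{1}{59340} + \frac{8}{- \frac{16}{9}}\right) \left(-7\right) = \left(\frac{1}{59340} + 8 \left(- \frac{9}{16}\right)\right) \left(-7\right) = \left(\frac{1}{59340} - \frac{9}{2}\right) \left(-7\right) = \left(- \frac{267029}{59340}\right) \left(-7\right) = \frac{1869203}{59340}$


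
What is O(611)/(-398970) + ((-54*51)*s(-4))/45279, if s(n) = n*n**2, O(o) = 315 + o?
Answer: 33370811/8577855 ≈ 3.8903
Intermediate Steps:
s(n) = n**3
O(611)/(-398970) + ((-54*51)*s(-4))/45279 = (315 + 611)/(-398970) + (-54*51*(-4)**3)/45279 = 926*(-1/398970) - 2754*(-64)*(1/45279) = -463/199485 + 176256*(1/45279) = -463/199485 + 2176/559 = 33370811/8577855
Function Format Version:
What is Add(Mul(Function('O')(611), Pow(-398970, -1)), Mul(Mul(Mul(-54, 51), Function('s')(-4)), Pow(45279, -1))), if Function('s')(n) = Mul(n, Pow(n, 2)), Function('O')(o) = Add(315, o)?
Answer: Rational(33370811, 8577855) ≈ 3.8903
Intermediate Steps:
Function('s')(n) = Pow(n, 3)
Add(Mul(Function('O')(611), Pow(-398970, -1)), Mul(Mul(Mul(-54, 51), Function('s')(-4)), Pow(45279, -1))) = Add(Mul(Add(315, 611), Pow(-398970, -1)), Mul(Mul(Mul(-54, 51), Pow(-4, 3)), Pow(45279, -1))) = Add(Mul(926, Rational(-1, 398970)), Mul(Mul(-2754, -64), Rational(1, 45279))) = Add(Rational(-463, 199485), Mul(176256, Rational(1, 45279))) = Add(Rational(-463, 199485), Rational(2176, 559)) = Rational(33370811, 8577855)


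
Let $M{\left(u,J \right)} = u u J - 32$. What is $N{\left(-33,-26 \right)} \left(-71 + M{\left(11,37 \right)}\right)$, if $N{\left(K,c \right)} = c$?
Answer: $-113724$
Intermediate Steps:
$M{\left(u,J \right)} = -32 + J u^{2}$ ($M{\left(u,J \right)} = u^{2} J - 32 = J u^{2} - 32 = -32 + J u^{2}$)
$N{\left(-33,-26 \right)} \left(-71 + M{\left(11,37 \right)}\right) = - 26 \left(-71 - \left(32 - 37 \cdot 11^{2}\right)\right) = - 26 \left(-71 + \left(-32 + 37 \cdot 121\right)\right) = - 26 \left(-71 + \left(-32 + 4477\right)\right) = - 26 \left(-71 + 4445\right) = \left(-26\right) 4374 = -113724$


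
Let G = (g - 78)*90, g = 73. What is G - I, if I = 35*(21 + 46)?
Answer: -2795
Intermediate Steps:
I = 2345 (I = 35*67 = 2345)
G = -450 (G = (73 - 78)*90 = -5*90 = -450)
G - I = -450 - 1*2345 = -450 - 2345 = -2795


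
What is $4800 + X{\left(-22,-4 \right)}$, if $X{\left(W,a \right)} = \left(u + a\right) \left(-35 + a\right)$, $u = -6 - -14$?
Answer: $4644$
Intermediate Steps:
$u = 8$ ($u = -6 + 14 = 8$)
$X{\left(W,a \right)} = \left(-35 + a\right) \left(8 + a\right)$ ($X{\left(W,a \right)} = \left(8 + a\right) \left(-35 + a\right) = \left(-35 + a\right) \left(8 + a\right)$)
$4800 + X{\left(-22,-4 \right)} = 4800 - \left(172 - 16\right) = 4800 + \left(-280 + 16 + 108\right) = 4800 - 156 = 4644$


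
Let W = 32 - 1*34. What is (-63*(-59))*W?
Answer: -7434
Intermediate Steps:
W = -2 (W = 32 - 34 = -2)
(-63*(-59))*W = -63*(-59)*(-2) = 3717*(-2) = -7434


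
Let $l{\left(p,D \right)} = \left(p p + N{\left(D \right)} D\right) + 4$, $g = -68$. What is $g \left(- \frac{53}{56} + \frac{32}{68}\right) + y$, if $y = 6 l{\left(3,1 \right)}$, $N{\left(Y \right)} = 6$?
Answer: $\frac{2049}{14} \approx 146.36$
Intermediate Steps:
$l{\left(p,D \right)} = 4 + p^{2} + 6 D$ ($l{\left(p,D \right)} = \left(p p + 6 D\right) + 4 = \left(p^{2} + 6 D\right) + 4 = 4 + p^{2} + 6 D$)
$y = 114$ ($y = 6 \left(4 + 3^{2} + 6 \cdot 1\right) = 6 \left(4 + 9 + 6\right) = 6 \cdot 19 = 114$)
$g \left(- \frac{53}{56} + \frac{32}{68}\right) + y = - 68 \left(- \frac{53}{56} + \frac{32}{68}\right) + 114 = - 68 \left(\left(-53\right) \frac{1}{56} + 32 \cdot \frac{1}{68}\right) + 114 = - 68 \left(- \frac{53}{56} + \frac{8}{17}\right) + 114 = \left(-68\right) \left(- \frac{453}{952}\right) + 114 = \frac{453}{14} + 114 = \frac{2049}{14}$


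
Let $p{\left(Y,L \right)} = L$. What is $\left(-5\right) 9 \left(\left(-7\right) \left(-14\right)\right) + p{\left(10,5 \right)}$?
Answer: $-4405$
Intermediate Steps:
$\left(-5\right) 9 \left(\left(-7\right) \left(-14\right)\right) + p{\left(10,5 \right)} = \left(-5\right) 9 \left(\left(-7\right) \left(-14\right)\right) + 5 = \left(-45\right) 98 + 5 = -4410 + 5 = -4405$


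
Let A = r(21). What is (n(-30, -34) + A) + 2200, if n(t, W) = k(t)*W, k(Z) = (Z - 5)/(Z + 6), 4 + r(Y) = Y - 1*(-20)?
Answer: 26249/12 ≈ 2187.4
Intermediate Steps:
r(Y) = 16 + Y (r(Y) = -4 + (Y - 1*(-20)) = -4 + (Y + 20) = -4 + (20 + Y) = 16 + Y)
k(Z) = (-5 + Z)/(6 + Z)
A = 37 (A = 16 + 21 = 37)
n(t, W) = W*(-5 + t)/(6 + t) (n(t, W) = ((-5 + t)/(6 + t))*W = W*(-5 + t)/(6 + t))
(n(-30, -34) + A) + 2200 = (-34*(-5 - 30)/(6 - 30) + 37) + 2200 = (-34*(-35)/(-24) + 37) + 2200 = (-34*(-1/24)*(-35) + 37) + 2200 = (-595/12 + 37) + 2200 = -151/12 + 2200 = 26249/12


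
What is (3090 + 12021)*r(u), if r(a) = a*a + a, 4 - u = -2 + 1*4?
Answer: 90666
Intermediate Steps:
u = 2 (u = 4 - (-2 + 1*4) = 4 - (-2 + 4) = 4 - 1*2 = 4 - 2 = 2)
r(a) = a + a² (r(a) = a² + a = a + a²)
(3090 + 12021)*r(u) = (3090 + 12021)*(2*(1 + 2)) = 15111*(2*3) = 15111*6 = 90666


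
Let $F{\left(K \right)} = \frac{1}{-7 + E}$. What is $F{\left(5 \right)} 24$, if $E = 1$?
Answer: $-4$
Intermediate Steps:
$F{\left(K \right)} = - \frac{1}{6}$ ($F{\left(K \right)} = \frac{1}{-7 + 1} = \frac{1}{-6} = - \frac{1}{6}$)
$F{\left(5 \right)} 24 = \left(- \frac{1}{6}\right) 24 = -4$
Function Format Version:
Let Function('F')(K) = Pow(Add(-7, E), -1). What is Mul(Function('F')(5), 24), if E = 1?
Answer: -4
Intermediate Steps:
Function('F')(K) = Rational(-1, 6) (Function('F')(K) = Pow(Add(-7, 1), -1) = Pow(-6, -1) = Rational(-1, 6))
Mul(Function('F')(5), 24) = Mul(Rational(-1, 6), 24) = -4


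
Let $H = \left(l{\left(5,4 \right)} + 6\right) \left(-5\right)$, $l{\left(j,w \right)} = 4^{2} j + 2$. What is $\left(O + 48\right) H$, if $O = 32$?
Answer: $-35200$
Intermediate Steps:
$l{\left(j,w \right)} = 2 + 16 j$ ($l{\left(j,w \right)} = 16 j + 2 = 2 + 16 j$)
$H = -440$ ($H = \left(\left(2 + 16 \cdot 5\right) + 6\right) \left(-5\right) = \left(\left(2 + 80\right) + 6\right) \left(-5\right) = \left(82 + 6\right) \left(-5\right) = 88 \left(-5\right) = -440$)
$\left(O + 48\right) H = \left(32 + 48\right) \left(-440\right) = 80 \left(-440\right) = -35200$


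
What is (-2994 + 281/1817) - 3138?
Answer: -11141563/1817 ≈ -6131.8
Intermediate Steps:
(-2994 + 281/1817) - 3138 = -5439817/1817 - 3138 = -11141563/1817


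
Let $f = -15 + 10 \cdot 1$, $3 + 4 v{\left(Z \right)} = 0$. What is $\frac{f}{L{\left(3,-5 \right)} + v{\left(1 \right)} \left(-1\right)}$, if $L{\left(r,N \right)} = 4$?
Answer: $- \frac{20}{19} \approx -1.0526$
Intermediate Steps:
$v{\left(Z \right)} = - \frac{3}{4}$ ($v{\left(Z \right)} = - \frac{3}{4} + \frac{1}{4} \cdot 0 = - \frac{3}{4} + 0 = - \frac{3}{4}$)
$f = -5$ ($f = -15 + 10 = -5$)
$\frac{f}{L{\left(3,-5 \right)} + v{\left(1 \right)} \left(-1\right)} = - \frac{5}{4 - - \frac{3}{4}} = - \frac{5}{4 + \frac{3}{4}} = - \frac{5}{\frac{19}{4}} = \left(-5\right) \frac{4}{19} = - \frac{20}{19}$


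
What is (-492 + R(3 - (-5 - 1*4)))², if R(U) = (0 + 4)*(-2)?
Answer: 250000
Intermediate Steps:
R(U) = -8 (R(U) = 4*(-2) = -8)
(-492 + R(3 - (-5 - 1*4)))² = (-492 - 8)² = (-500)² = 250000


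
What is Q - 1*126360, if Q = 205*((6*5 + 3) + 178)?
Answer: -83105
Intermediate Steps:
Q = 43255 (Q = 205*((30 + 3) + 178) = 205*(33 + 178) = 205*211 = 43255)
Q - 1*126360 = 43255 - 1*126360 = 43255 - 126360 = -83105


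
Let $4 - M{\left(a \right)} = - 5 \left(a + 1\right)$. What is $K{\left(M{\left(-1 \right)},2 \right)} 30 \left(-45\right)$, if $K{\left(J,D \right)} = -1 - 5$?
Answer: $8100$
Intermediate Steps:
$M{\left(a \right)} = 9 + 5 a$ ($M{\left(a \right)} = 4 - - 5 \left(a + 1\right) = 4 - - 5 \left(1 + a\right) = 4 - \left(-5 - 5 a\right) = 4 + \left(5 + 5 a\right) = 9 + 5 a$)
$K{\left(J,D \right)} = -6$
$K{\left(M{\left(-1 \right)},2 \right)} 30 \left(-45\right) = \left(-6\right) 30 \left(-45\right) = \left(-180\right) \left(-45\right) = 8100$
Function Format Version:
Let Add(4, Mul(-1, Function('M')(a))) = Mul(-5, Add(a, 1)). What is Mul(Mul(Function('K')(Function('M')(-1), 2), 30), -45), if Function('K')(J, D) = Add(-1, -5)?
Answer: 8100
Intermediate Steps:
Function('M')(a) = Add(9, Mul(5, a)) (Function('M')(a) = Add(4, Mul(-1, Mul(-5, Add(a, 1)))) = Add(4, Mul(-1, Mul(-5, Add(1, a)))) = Add(4, Mul(-1, Add(-5, Mul(-5, a)))) = Add(4, Add(5, Mul(5, a))) = Add(9, Mul(5, a)))
Function('K')(J, D) = -6
Mul(Mul(Function('K')(Function('M')(-1), 2), 30), -45) = Mul(Mul(-6, 30), -45) = Mul(-180, -45) = 8100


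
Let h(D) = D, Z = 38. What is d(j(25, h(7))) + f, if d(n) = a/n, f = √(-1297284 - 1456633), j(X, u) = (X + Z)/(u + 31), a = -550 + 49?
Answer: -6346/21 + I*√2753917 ≈ -302.19 + 1659.5*I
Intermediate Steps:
a = -501
j(X, u) = (38 + X)/(31 + u) (j(X, u) = (X + 38)/(u + 31) = (38 + X)/(31 + u))
f = I*√2753917 (f = √(-2753917) = I*√2753917 ≈ 1659.5*I)
d(n) = -501/n
d(j(25, h(7))) + f = -501*(31 + 7)/(38 + 25) + I*√2753917 = -501/(63/38) + I*√2753917 = -501/((1/38)*63) + I*√2753917 = -501/63/38 + I*√2753917 = -501*38/63 + I*√2753917 = -6346/21 + I*√2753917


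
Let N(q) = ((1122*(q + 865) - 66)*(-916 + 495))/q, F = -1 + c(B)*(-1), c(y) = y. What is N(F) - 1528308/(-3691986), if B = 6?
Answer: 249368310599136/4307317 ≈ 5.7894e+7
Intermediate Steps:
F = -7 (F = -1 + 6*(-1) = -1 - 6 = -7)
N(q) = (-408565344 - 472362*q)/q (N(q) = ((1122*(865 + q) - 66)*(-421))/q = (((970530 + 1122*q) - 66)*(-421))/q = ((970464 + 1122*q)*(-421))/q = (-408565344 - 472362*q)/q)
N(F) - 1528308/(-3691986) = (-472362 - 408565344/(-7)) - 1528308/(-3691986) = (-472362 - 408565344*(-1/7)) - 1528308*(-1/3691986) = (-472362 + 408565344/7) + 254718/615331 = 405258810/7 + 254718/615331 = 249368310599136/4307317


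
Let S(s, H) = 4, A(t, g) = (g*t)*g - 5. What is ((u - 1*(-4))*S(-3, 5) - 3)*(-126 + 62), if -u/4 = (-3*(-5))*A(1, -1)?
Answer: -62272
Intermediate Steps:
A(t, g) = -5 + t*g² (A(t, g) = t*g² - 5 = -5 + t*g²)
u = 240 (u = -4*(-3*(-5))*(-5 + 1*(-1)²) = -60*(-5 + 1*1) = -60*(-5 + 1) = -60*(-4) = -4*(-60) = 240)
((u - 1*(-4))*S(-3, 5) - 3)*(-126 + 62) = ((240 - 1*(-4))*4 - 3)*(-126 + 62) = ((240 + 4)*4 - 3)*(-64) = (244*4 - 3)*(-64) = (976 - 3)*(-64) = 973*(-64) = -62272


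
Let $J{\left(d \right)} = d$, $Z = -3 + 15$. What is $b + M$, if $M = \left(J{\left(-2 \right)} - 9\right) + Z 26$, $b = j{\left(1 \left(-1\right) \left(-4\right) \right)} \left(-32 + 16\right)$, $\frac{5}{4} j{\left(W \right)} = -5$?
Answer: $365$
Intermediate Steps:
$Z = 12$
$j{\left(W \right)} = -4$ ($j{\left(W \right)} = \frac{4}{5} \left(-5\right) = -4$)
$b = 64$ ($b = - 4 \left(-32 + 16\right) = \left(-4\right) \left(-16\right) = 64$)
$M = 301$ ($M = \left(-2 - 9\right) + 12 \cdot 26 = \left(-2 - 9\right) + 312 = -11 + 312 = 301$)
$b + M = 64 + 301 = 365$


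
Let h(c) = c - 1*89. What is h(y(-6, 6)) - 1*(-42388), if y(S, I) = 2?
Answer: 42301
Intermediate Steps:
h(c) = -89 + c (h(c) = c - 89 = -89 + c)
h(y(-6, 6)) - 1*(-42388) = (-89 + 2) - 1*(-42388) = -87 + 42388 = 42301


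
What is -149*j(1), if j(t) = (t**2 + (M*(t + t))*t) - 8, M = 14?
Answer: -3129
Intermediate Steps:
j(t) = -8 + 29*t**2 (j(t) = (t**2 + (14*(t + t))*t) - 8 = (t**2 + (14*(2*t))*t) - 8 = (t**2 + (28*t)*t) - 8 = (t**2 + 28*t**2) - 8 = 29*t**2 - 8 = -8 + 29*t**2)
-149*j(1) = -149*(-8 + 29*1**2) = -149*(-8 + 29*1) = -149*(-8 + 29) = -149*21 = -3129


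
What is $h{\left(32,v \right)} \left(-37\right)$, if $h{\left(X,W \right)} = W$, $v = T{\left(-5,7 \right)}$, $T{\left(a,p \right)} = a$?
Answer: $185$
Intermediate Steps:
$v = -5$
$h{\left(32,v \right)} \left(-37\right) = \left(-5\right) \left(-37\right) = 185$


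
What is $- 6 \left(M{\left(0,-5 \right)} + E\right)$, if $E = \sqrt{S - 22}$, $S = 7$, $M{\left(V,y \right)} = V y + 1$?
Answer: $-6 - 6 i \sqrt{15} \approx -6.0 - 23.238 i$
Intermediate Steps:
$M{\left(V,y \right)} = 1 + V y$
$E = i \sqrt{15}$ ($E = \sqrt{7 - 22} = \sqrt{-15} = i \sqrt{15} \approx 3.873 i$)
$- 6 \left(M{\left(0,-5 \right)} + E\right) = - 6 \left(\left(1 + 0 \left(-5\right)\right) + i \sqrt{15}\right) = - 6 \left(\left(1 + 0\right) + i \sqrt{15}\right) = - 6 \left(1 + i \sqrt{15}\right) = -6 - 6 i \sqrt{15}$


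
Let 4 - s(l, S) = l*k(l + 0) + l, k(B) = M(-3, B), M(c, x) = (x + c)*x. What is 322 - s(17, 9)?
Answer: 4381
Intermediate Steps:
M(c, x) = x*(c + x) (M(c, x) = (c + x)*x = x*(c + x))
k(B) = B*(-3 + B)
s(l, S) = 4 - l - l**2*(-3 + l) (s(l, S) = 4 - (l*((l + 0)*(-3 + (l + 0))) + l) = 4 - (l*(l*(-3 + l)) + l) = 4 - (l**2*(-3 + l) + l) = 4 - (l + l**2*(-3 + l)) = 4 + (-l - l**2*(-3 + l)) = 4 - l - l**2*(-3 + l))
322 - s(17, 9) = 322 - (4 - 1*17 + 17**2*(3 - 1*17)) = 322 - (4 - 17 + 289*(3 - 17)) = 322 - (4 - 17 + 289*(-14)) = 322 - (4 - 17 - 4046) = 322 - 1*(-4059) = 322 + 4059 = 4381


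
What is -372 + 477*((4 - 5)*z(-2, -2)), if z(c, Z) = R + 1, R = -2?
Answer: 105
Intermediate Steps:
z(c, Z) = -1 (z(c, Z) = -2 + 1 = -1)
-372 + 477*((4 - 5)*z(-2, -2)) = -372 + 477*((4 - 5)*(-1)) = -372 + 477*(-1*(-1)) = -372 + 477*1 = -372 + 477 = 105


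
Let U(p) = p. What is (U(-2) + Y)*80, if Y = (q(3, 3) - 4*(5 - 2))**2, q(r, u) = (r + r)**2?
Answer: 45920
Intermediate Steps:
q(r, u) = 4*r**2 (q(r, u) = (2*r)**2 = 4*r**2)
Y = 576 (Y = (4*3**2 - 4*(5 - 2))**2 = (4*9 - 4*3)**2 = (36 - 12)**2 = 24**2 = 576)
(U(-2) + Y)*80 = (-2 + 576)*80 = 574*80 = 45920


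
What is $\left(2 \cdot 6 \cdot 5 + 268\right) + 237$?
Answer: $565$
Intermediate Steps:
$\left(2 \cdot 6 \cdot 5 + 268\right) + 237 = \left(12 \cdot 5 + 268\right) + 237 = \left(60 + 268\right) + 237 = 328 + 237 = 565$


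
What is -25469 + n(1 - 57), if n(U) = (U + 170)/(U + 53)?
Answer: -25507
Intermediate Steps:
n(U) = (170 + U)/(53 + U)
-25469 + n(1 - 57) = -25469 + (170 + (1 - 57))/(53 + (1 - 57)) = -25469 + (170 - 56)/(53 - 56) = -25469 + 114/(-3) = -25469 - ⅓*114 = -25469 - 38 = -25507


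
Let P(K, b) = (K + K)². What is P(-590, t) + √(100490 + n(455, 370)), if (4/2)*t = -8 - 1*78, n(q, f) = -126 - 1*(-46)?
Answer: 1392400 + √100410 ≈ 1.3927e+6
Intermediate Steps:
n(q, f) = -80 (n(q, f) = -126 + 46 = -80)
t = -43 (t = (-8 - 1*78)/2 = (-8 - 78)/2 = (½)*(-86) = -43)
P(K, b) = 4*K² (P(K, b) = (2*K)² = 4*K²)
P(-590, t) + √(100490 + n(455, 370)) = 4*(-590)² + √(100490 - 80) = 4*348100 + √100410 = 1392400 + √100410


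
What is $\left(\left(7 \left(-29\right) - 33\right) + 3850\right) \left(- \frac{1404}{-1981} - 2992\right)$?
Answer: $- \frac{21415653272}{1981} \approx -1.0811 \cdot 10^{7}$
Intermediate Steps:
$\left(\left(7 \left(-29\right) - 33\right) + 3850\right) \left(- \frac{1404}{-1981} - 2992\right) = \left(\left(-203 - 33\right) + 3850\right) \left(\left(-1404\right) \left(- \frac{1}{1981}\right) - 2992\right) = \left(-236 + 3850\right) \left(\frac{1404}{1981} - 2992\right) = 3614 \left(- \frac{5925748}{1981}\right) = - \frac{21415653272}{1981}$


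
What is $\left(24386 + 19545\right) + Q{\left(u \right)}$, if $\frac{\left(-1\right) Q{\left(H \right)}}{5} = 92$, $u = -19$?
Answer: $43471$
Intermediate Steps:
$Q{\left(H \right)} = -460$ ($Q{\left(H \right)} = \left(-5\right) 92 = -460$)
$\left(24386 + 19545\right) + Q{\left(u \right)} = \left(24386 + 19545\right) - 460 = 43931 - 460 = 43471$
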